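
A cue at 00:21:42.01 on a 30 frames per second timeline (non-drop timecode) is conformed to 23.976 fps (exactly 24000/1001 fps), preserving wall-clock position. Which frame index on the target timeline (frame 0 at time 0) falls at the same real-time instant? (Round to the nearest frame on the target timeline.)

Source frame index: (0×3600 + 21×60 + 42) × 30 + 1 = 39061.
Real time: 39061 / (30) = 39061/30 s.
Target frame: (39061/30) × (24000/1001) = 2840800/91 ≈ 31217.582 → 31218.

frame 31218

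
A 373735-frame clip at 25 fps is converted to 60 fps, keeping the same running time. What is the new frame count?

Target frames = source frames × (target rate / source rate) = 373735 × (60)/(25) = 373735 × 12/5 = 896964.

896964 frames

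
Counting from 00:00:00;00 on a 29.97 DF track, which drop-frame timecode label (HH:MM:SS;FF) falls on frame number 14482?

Each 10-minute DF block holds 10 × 60 × 30 − 9 × 2 = 17982 frames. 14482 ÷ 17982 → 0 full blocks, remainder 14482.
Within the partial block the first minute is 1800 frames and each further minute 1798, so 8 further minute boundaries passed. Total skipped labels = 18 × 0 + 2 × 8 = 16.
Non-drop label index = 14482 + 16 = 14498; at 30 labels/s that is 00:08:03:08, i.e. DF 00:08:03;08.

00:08:03;08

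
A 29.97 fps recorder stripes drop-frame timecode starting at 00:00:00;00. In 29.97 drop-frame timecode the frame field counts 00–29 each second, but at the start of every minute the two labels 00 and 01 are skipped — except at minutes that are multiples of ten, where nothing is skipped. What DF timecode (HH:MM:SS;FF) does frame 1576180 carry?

Each 10-minute DF block holds 10 × 60 × 30 − 9 × 2 = 17982 frames. 1576180 ÷ 17982 → 87 full blocks, remainder 11746.
Within the partial block the first minute is 1800 frames and each further minute 1798, so 6 further minute boundaries passed. Total skipped labels = 18 × 87 + 2 × 6 = 1578.
Non-drop label index = 1576180 + 1578 = 1577758; at 30 labels/s that is 14:36:31:28, i.e. DF 14:36:31;28.

14:36:31;28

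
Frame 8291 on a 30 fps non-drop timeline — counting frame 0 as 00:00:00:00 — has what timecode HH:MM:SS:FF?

00:04:36:11

8291 ÷ 30 = 276 full seconds, remainder 11 frames.
276 s = 0 h 4 min 36 s.
Timecode: 00:04:36:11.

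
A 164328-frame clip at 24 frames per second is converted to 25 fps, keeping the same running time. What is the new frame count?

Target frames = source frames × (target rate / source rate) = 164328 × (25)/(24) = 164328 × 25/24 = 171175.

171175 frames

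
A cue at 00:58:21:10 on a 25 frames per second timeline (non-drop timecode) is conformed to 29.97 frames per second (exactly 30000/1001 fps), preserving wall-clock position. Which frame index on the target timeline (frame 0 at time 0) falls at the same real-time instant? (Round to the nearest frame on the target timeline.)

frame 104937

Source frame index: (0×3600 + 58×60 + 21) × 25 + 10 = 87535.
Real time: 87535 / (25) = 17507/5 s.
Target frame: (17507/5) × (30000/1001) = 15006000/143 ≈ 104937.063 → 104937.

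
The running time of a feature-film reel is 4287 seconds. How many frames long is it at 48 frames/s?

Frames = 4287 × 48 = 205776.

205776 frames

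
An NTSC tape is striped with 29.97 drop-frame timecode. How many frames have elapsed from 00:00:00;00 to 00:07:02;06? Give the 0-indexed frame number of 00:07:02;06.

Complete 10-minute blocks: 0, each 17982 frames → 0.
Remaining 7 whole minutes in the current block: 1800 + 6 × 1798 = 12588 frames.
Within the current minute: 2 × 30 + 6 − 2 = 64 (labels ;00/;01 skipped at this minute). Total = 0 + 12588 + 64 = 12652.

12652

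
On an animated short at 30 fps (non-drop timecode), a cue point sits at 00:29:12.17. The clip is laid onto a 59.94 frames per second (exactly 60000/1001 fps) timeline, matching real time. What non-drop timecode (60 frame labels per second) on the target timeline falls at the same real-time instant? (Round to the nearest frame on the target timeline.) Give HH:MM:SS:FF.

Source frame index: (0×3600 + 29×60 + 12) × 30 + 17 = 52577.
Real time: 52577 / (30) = 52577/30 s.
Target frame: (52577/30) × (60000/1001) = 15022000/143 ≈ 105048.951 → 105049.
At 60 labels/s: frame 105049 → 00:29:10:49.

00:29:10:49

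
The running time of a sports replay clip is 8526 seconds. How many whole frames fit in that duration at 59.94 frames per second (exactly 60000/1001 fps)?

Frames = 8526 × 60000/1001 = 73080000/143 ≈ 511048.9510.
Complete frames: 511048.

511048 frames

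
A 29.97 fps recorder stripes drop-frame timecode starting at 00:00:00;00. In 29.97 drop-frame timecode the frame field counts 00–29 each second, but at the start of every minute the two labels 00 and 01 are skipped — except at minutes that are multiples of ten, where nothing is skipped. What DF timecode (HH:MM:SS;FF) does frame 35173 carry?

Each 10-minute DF block holds 10 × 60 × 30 − 9 × 2 = 17982 frames. 35173 ÷ 17982 → 1 full block, remainder 17191.
Within the partial block the first minute is 1800 frames and each further minute 1798, so 9 further minute boundaries passed. Total skipped labels = 18 × 1 + 2 × 9 = 36.
Non-drop label index = 35173 + 36 = 35209; at 30 labels/s that is 00:19:33:19, i.e. DF 00:19:33;19.

00:19:33;19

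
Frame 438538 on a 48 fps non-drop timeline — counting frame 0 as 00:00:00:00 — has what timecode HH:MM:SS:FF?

438538 ÷ 48 = 9136 full seconds, remainder 10 frames.
9136 s = 2 h 32 min 16 s.
Timecode: 02:32:16:10.

02:32:16:10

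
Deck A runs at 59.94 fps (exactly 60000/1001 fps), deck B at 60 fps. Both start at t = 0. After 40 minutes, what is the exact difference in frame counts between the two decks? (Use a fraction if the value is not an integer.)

40 min = 2400 s.
A emits 60000/1001 × 2400 = 144000000/1001 frames; B emits 60 × 2400 = 144000.
Difference = 144000/1001 frames (≈ 143.8561); B is ahead of A.

144000/1001 frames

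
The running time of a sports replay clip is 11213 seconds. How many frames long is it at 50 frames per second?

Frames = 11213 × 50 = 560650.

560650 frames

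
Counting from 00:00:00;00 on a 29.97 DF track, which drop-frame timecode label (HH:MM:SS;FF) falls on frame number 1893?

00:01:03;05

Ten DF minutes hold 17982 frames, so frame 1893 lies in block 0 (frames 0–17981) with 1893 frames into that block.
The block's first minute is 1800 frames and the rest 1798 each; 1893 frames reaches minute 1, so 0 × 18 + 1 × 2 = 2 labels have been skipped so far.
Adding those back, label number 1893 + 2 = 1895 at 30 labels/s is 63 s + 5 f = 0 h 1 min 3 s frame 5, i.e. 00:01:03;05.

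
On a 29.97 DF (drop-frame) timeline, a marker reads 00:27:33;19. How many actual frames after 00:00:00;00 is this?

49559

As if non-drop at 30 labels/s: (0 × 3600 + 27 × 60 + 33) × 30 + 19 = 49609.
Minute boundaries passed: 27; those not divisible by 10: 27 − 2 = 25; dropped labels = 2 × 25 = 50.
Actual frame index = 49609 − 50 = 49559.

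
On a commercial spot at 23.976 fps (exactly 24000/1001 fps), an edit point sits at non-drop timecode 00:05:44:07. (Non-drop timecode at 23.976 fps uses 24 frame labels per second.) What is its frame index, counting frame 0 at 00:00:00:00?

Total seconds to the label: (0 × 3600 + 5 × 60 + 44) = 344.
Frame index = 344 × 24 + 7 = 8263.

8263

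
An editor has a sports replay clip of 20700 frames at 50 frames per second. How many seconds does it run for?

Running time = 20700 / (50) = 414 s.

414 seconds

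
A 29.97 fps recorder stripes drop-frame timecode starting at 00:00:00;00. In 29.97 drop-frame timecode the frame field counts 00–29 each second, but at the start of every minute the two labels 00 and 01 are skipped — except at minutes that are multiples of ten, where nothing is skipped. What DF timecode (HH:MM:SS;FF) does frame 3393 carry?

00:01:53;05

Each 10-minute DF block holds 10 × 60 × 30 − 9 × 2 = 17982 frames. 3393 ÷ 17982 → 0 full blocks, remainder 3393.
Within the partial block the first minute is 1800 frames and each further minute 1798, so 1 further minute boundary passed. Total skipped labels = 18 × 0 + 2 × 1 = 2.
Non-drop label index = 3393 + 2 = 3395; at 30 labels/s that is 00:01:53:05, i.e. DF 00:01:53;05.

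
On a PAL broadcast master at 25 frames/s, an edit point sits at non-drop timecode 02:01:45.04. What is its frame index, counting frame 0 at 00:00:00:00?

Total seconds to the label: (2 × 3600 + 1 × 60 + 45) = 7305.
Frame index = 7305 × 25 + 4 = 182629.

182629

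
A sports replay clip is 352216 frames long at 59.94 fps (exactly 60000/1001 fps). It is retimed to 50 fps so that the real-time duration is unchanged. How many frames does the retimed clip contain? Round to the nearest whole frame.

Frames at target rate = 352216 × (50) / (60000/1001) = 44071027/150 ≈ 293806.847.
Nearest whole frame: 293807.

293807 frames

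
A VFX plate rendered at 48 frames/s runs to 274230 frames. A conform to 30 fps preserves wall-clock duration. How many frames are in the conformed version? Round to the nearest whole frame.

171394 frames

Frames at target rate = 274230 × (30) / (48) = 685575/4 ≈ 171393.750.
Nearest whole frame: 171394.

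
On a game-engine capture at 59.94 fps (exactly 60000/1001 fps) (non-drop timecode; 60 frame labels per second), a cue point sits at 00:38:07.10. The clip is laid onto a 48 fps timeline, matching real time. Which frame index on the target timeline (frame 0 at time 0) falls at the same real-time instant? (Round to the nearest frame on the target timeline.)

frame 109894

Source frame index: (0×3600 + 38×60 + 7) × 60 + 10 = 137230.
Real time: 137230 / (60000/1001) = 13736723/6000 s.
Target frame: (13736723/6000) × (48) = 13736723/125 ≈ 109893.784 → 109894.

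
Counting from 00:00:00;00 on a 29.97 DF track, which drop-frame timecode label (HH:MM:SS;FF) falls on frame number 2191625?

20:18:47;09

Each 10-minute DF block holds 10 × 60 × 30 − 9 × 2 = 17982 frames. 2191625 ÷ 17982 → 121 full blocks, remainder 15803.
Within the partial block the first minute is 1800 frames and each further minute 1798, so 8 further minute boundaries passed. Total skipped labels = 18 × 121 + 2 × 8 = 2194.
Non-drop label index = 2191625 + 2194 = 2193819; at 30 labels/s that is 20:18:47:09, i.e. DF 20:18:47;09.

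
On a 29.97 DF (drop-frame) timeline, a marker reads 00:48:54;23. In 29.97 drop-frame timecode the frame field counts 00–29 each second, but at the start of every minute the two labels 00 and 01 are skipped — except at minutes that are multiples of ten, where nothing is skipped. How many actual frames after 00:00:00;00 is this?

As if non-drop at 30 labels/s: (0 × 3600 + 48 × 60 + 54) × 30 + 23 = 88043.
Minute boundaries passed: 48; those not divisible by 10: 48 − 4 = 44; dropped labels = 2 × 44 = 88.
Actual frame index = 88043 − 88 = 87955.

87955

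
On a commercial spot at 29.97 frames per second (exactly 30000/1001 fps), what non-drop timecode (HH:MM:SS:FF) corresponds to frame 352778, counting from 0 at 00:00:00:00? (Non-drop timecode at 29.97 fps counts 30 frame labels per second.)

352778 ÷ 30 = 11759 full seconds, remainder 8 frames.
11759 s = 3 h 15 min 59 s.
Timecode: 03:15:59:08.

03:15:59:08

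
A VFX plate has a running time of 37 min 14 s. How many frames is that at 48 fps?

37 min 14 s = 2234 s.
Frames = 2234 × 48 = 107232.

107232 frames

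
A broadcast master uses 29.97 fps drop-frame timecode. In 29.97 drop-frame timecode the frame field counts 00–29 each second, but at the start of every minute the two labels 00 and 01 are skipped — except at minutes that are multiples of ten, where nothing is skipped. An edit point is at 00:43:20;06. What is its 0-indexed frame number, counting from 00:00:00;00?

77928

As if non-drop at 30 labels/s: (0 × 3600 + 43 × 60 + 20) × 30 + 6 = 78006.
Minute boundaries passed: 43; those not divisible by 10: 43 − 4 = 39; dropped labels = 2 × 39 = 78.
Actual frame index = 78006 − 78 = 77928.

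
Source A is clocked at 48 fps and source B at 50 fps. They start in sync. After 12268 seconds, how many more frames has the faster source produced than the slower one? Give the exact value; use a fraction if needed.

A emits 48 × 12268 = 588864 frames; B emits 50 × 12268 = 613400.
Difference = 24536 frames; B is ahead of A.

24536 frames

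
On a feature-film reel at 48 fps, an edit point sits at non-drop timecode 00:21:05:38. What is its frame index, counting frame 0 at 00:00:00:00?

frame 60758

Total seconds to the label: (0 × 3600 + 21 × 60 + 5) = 1265.
Frame index = 1265 × 48 + 38 = 60758.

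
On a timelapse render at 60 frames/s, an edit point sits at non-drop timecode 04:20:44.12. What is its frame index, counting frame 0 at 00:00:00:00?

Total seconds to the label: (4 × 3600 + 20 × 60 + 44) = 15644.
Frame index = 15644 × 60 + 12 = 938652.

frame 938652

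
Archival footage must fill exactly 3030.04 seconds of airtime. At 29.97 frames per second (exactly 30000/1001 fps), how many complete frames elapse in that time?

90810 frames

Frames = 3030.04 × 30000/1001 = 6992400/77 ≈ 90810.3896.
Complete frames: 90810.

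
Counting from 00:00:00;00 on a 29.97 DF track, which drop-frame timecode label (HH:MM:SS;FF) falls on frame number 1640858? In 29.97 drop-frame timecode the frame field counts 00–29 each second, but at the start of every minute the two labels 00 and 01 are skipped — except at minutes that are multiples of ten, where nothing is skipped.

15:12:30;00

Each 10-minute DF block holds 10 × 60 × 30 − 9 × 2 = 17982 frames. 1640858 ÷ 17982 → 91 full blocks, remainder 4496.
Within the partial block the first minute is 1800 frames and each further minute 1798, so 2 further minute boundaries passed. Total skipped labels = 18 × 91 + 2 × 2 = 1642.
Non-drop label index = 1640858 + 1642 = 1642500; at 30 labels/s that is 15:12:30:00, i.e. DF 15:12:30;00.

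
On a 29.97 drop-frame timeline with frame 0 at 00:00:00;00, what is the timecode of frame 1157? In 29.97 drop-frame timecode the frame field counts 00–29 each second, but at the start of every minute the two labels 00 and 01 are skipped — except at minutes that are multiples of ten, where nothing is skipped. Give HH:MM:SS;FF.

Each 10-minute DF block holds 10 × 60 × 30 − 9 × 2 = 17982 frames. 1157 ÷ 17982 → 0 full blocks, remainder 1157.
Within the partial block the first minute is 1800 frames and each further minute 1798, so 0 further minute boundaries passed. Total skipped labels = 18 × 0 + 2 × 0 = 0.
Non-drop label index = 1157 + 0 = 1157; at 30 labels/s that is 00:00:38:17, i.e. DF 00:00:38;17.

00:00:38;17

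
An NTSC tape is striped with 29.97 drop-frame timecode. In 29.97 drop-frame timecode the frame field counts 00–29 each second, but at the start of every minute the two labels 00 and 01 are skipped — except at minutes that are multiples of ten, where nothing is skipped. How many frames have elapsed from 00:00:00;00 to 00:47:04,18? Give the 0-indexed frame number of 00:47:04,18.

84652

As if non-drop at 30 labels/s: (0 × 3600 + 47 × 60 + 4) × 30 + 18 = 84738.
Minute boundaries passed: 47; those not divisible by 10: 47 − 4 = 43; dropped labels = 2 × 43 = 86.
Actual frame index = 84738 − 86 = 84652.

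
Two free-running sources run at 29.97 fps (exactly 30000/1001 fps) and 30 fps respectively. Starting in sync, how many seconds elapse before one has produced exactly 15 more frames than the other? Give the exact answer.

500.5 seconds

The gap grows by |30 − 30000/1001| = 30/1001 frames per second.
Time for a 15-frame gap: 15 ÷ (30/1001) = 500.5 s.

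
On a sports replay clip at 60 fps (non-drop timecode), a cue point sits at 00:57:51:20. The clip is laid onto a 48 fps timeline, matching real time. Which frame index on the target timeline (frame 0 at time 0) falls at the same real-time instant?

Source frame index: (0×3600 + 57×60 + 51) × 60 + 20 = 208280.
Real time: 208280 / (60) = 10414/3 s.
Target frame: (10414/3) × (48) = 166624.

frame 166624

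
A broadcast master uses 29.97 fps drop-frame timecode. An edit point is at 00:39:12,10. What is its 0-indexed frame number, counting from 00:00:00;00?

Complete 10-minute blocks: 3, each 17982 frames → 53946.
Remaining 9 whole minutes in the current block: 1800 + 8 × 1798 = 16184 frames.
Within the current minute: 12 × 30 + 10 − 2 = 368 (labels ;00/;01 skipped at this minute). Total = 53946 + 16184 + 368 = 70498.

70498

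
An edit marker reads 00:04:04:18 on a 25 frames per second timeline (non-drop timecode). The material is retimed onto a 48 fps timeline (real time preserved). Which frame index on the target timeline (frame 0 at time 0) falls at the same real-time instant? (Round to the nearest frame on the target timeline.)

frame 11747

Source frame index: (0×3600 + 4×60 + 4) × 25 + 18 = 6118.
Real time: 6118 / (25) = 6118/25 s.
Target frame: (6118/25) × (48) = 293664/25 ≈ 11746.560 → 11747.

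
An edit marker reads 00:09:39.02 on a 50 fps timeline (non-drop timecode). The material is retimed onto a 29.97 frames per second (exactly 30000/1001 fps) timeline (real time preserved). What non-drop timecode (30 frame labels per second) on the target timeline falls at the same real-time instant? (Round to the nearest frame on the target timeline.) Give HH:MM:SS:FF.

Source frame index: (0×3600 + 9×60 + 39) × 50 + 2 = 28952.
Real time: 28952 / (50) = 14476/25 s.
Target frame: (14476/25) × (30000/1001) = 225600/13 ≈ 17353.846 → 17354.
At 30 labels/s: frame 17354 → 00:09:38:14.

00:09:38:14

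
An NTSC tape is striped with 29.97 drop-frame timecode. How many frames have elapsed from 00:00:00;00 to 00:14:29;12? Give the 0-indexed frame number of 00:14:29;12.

26056

As if non-drop at 30 labels/s: (0 × 3600 + 14 × 60 + 29) × 30 + 12 = 26082.
Minute boundaries passed: 14; those not divisible by 10: 14 − 1 = 13; dropped labels = 2 × 13 = 26.
Actual frame index = 26082 − 26 = 26056.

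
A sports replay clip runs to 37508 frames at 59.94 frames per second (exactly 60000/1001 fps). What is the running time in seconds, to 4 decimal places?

625.7585 seconds

Running time = 37508 × 1001/60000 = 9386377/15000 s ≈ 625.7585 s.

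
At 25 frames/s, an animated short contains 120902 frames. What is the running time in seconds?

4836.08 seconds

Running time = 120902 / (25) = 4836.08 s.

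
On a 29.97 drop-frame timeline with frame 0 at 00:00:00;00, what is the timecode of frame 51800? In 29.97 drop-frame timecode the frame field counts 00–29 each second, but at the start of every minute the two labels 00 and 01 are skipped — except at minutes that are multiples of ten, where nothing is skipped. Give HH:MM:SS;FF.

Ten DF minutes hold 17982 frames, so frame 51800 lies in block 2 (frames 35964–53945) with 15836 frames into that block.
The block's first minute is 1800 frames and the rest 1798 each; 15836 frames reaches minute 8, so 2 × 18 + 8 × 2 = 52 labels have been skipped so far.
Adding those back, label number 51800 + 52 = 51852 at 30 labels/s is 1728 s + 12 f = 0 h 28 min 48 s frame 12, i.e. 00:28:48;12.

00:28:48;12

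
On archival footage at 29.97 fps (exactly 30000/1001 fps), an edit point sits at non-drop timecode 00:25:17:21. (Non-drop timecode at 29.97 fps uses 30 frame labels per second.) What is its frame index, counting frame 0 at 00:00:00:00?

Total seconds to the label: (0 × 3600 + 25 × 60 + 17) = 1517.
Frame index = 1517 × 30 + 21 = 45531.

frame 45531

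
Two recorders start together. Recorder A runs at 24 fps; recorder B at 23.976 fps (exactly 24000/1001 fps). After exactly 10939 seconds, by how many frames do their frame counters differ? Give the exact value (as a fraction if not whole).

262536/1001 frames

A emits 24 × 10939 = 262536 frames; B emits 24000/1001 × 10939 = 262536000/1001.
Difference = 262536/1001 frames (≈ 262.2737); B is behind A.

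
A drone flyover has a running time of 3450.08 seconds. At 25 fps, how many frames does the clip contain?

86252 frames

Frames = 3450.08 × 25 = 86252.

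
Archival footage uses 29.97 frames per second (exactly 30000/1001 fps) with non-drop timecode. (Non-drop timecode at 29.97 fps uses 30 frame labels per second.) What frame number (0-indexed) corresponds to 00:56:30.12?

Total seconds to the label: (0 × 3600 + 56 × 60 + 30) = 3390.
Frame index = 3390 × 30 + 12 = 101712.

101712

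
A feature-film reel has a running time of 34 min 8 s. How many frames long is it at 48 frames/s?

34 min 8 s = 2048 s.
Frames = 2048 × 48 = 98304.

98304 frames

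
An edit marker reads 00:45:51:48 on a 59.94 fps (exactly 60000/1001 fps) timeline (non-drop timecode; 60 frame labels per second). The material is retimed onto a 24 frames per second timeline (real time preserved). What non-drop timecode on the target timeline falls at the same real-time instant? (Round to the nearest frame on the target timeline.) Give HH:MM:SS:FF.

00:45:54:13

Source frame index: (0×3600 + 45×60 + 51) × 60 + 48 = 165108.
Real time: 165108 / (60000/1001) = 13772759/5000 s.
Target frame: (13772759/5000) × (24) = 41318277/625 ≈ 66109.243 → 66109.
At 24 labels/s: frame 66109 → 00:45:54:13.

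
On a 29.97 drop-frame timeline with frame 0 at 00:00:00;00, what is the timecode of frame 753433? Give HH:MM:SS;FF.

Ten DF minutes hold 17982 frames, so frame 753433 lies in block 41 (frames 737262–755243) with 16171 frames into that block.
The block's first minute is 1800 frames and the rest 1798 each; 16171 frames reaches minute 8, so 41 × 18 + 8 × 2 = 754 labels have been skipped so far.
Adding those back, label number 753433 + 754 = 754187 at 30 labels/s is 25139 s + 17 f = 6 h 58 min 59 s frame 17, i.e. 06:58:59;17.

06:58:59;17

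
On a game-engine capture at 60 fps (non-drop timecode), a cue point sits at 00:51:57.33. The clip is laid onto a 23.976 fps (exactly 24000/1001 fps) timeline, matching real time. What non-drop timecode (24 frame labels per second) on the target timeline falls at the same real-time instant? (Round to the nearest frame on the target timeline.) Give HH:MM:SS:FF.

Source frame index: (0×3600 + 51×60 + 57) × 60 + 33 = 187053.
Real time: 187053 / (60) = 62351/20 s.
Target frame: (62351/20) × (24000/1001) = 74821200/1001 ≈ 74746.454 → 74746.
At 24 labels/s: frame 74746 → 00:51:54:10.

00:51:54:10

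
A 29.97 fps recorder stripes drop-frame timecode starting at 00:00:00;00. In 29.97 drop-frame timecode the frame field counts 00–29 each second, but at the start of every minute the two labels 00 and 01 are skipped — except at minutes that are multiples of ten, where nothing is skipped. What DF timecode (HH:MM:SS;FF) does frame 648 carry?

Ten DF minutes hold 17982 frames, so frame 648 lies in block 0 (frames 0–17981) with 648 frames into that block.
The block's first minute is 1800 frames and the rest 1798 each; 648 frames reaches minute 0, so 0 × 18 + 0 × 2 = 0 labels have been skipped so far.
Adding those back, label number 648 + 0 = 648 at 30 labels/s is 21 s + 18 f = 0 h 0 min 21 s frame 18, i.e. 00:00:21;18.

00:00:21;18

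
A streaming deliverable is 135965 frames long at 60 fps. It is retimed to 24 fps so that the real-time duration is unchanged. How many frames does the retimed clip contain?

Target frames = source frames × (target rate / source rate) = 135965 × (24)/(60) = 135965 × 2/5 = 54386.

54386 frames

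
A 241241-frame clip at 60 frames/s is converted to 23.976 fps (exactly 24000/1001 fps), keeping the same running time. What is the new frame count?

96400 frames

Target frames = source frames × (target rate / source rate) = 241241 × (24000/1001)/(60) = 241241 × 400/1001 = 96400.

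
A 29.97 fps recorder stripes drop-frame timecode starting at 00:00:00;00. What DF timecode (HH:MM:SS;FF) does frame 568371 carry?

05:16:04;21

Ten DF minutes hold 17982 frames, so frame 568371 lies in block 31 (frames 557442–575423) with 10929 frames into that block.
The block's first minute is 1800 frames and the rest 1798 each; 10929 frames reaches minute 6, so 31 × 18 + 6 × 2 = 570 labels have been skipped so far.
Adding those back, label number 568371 + 570 = 568941 at 30 labels/s is 18964 s + 21 f = 5 h 16 min 4 s frame 21, i.e. 05:16:04;21.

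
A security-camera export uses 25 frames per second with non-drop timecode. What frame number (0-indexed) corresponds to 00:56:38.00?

frame 84950

Total seconds to the label: (0 × 3600 + 56 × 60 + 38) = 3398.
Frame index = 3398 × 25 + 0 = 84950.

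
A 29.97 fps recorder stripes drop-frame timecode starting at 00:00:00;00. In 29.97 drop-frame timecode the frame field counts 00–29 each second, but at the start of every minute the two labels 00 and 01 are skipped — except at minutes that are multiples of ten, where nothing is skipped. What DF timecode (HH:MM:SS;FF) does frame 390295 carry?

Each 10-minute DF block holds 10 × 60 × 30 − 9 × 2 = 17982 frames. 390295 ÷ 17982 → 21 full blocks, remainder 12673.
Within the partial block the first minute is 1800 frames and each further minute 1798, so 7 further minute boundaries passed. Total skipped labels = 18 × 21 + 2 × 7 = 392.
Non-drop label index = 390295 + 392 = 390687; at 30 labels/s that is 03:37:02:27, i.e. DF 03:37:02;27.

03:37:02;27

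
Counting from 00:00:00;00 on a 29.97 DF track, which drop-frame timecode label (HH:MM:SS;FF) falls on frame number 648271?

06:00:30;19

Each 10-minute DF block holds 10 × 60 × 30 − 9 × 2 = 17982 frames. 648271 ÷ 17982 → 36 full blocks, remainder 919.
Within the partial block the first minute is 1800 frames and each further minute 1798, so 0 further minute boundaries passed. Total skipped labels = 18 × 36 + 2 × 0 = 648.
Non-drop label index = 648271 + 648 = 648919; at 30 labels/s that is 06:00:30:19, i.e. DF 06:00:30;19.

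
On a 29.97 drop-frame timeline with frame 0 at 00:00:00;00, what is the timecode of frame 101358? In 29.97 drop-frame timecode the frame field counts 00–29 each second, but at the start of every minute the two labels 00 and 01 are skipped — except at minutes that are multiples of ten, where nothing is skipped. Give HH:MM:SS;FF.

00:56:22;00

Each 10-minute DF block holds 10 × 60 × 30 − 9 × 2 = 17982 frames. 101358 ÷ 17982 → 5 full blocks, remainder 11448.
Within the partial block the first minute is 1800 frames and each further minute 1798, so 6 further minute boundaries passed. Total skipped labels = 18 × 5 + 2 × 6 = 102.
Non-drop label index = 101358 + 102 = 101460; at 30 labels/s that is 00:56:22:00, i.e. DF 00:56:22;00.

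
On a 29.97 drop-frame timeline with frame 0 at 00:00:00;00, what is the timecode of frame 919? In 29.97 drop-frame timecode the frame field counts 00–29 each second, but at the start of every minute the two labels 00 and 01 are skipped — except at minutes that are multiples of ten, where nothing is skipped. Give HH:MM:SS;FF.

00:00:30;19

Ten DF minutes hold 17982 frames, so frame 919 lies in block 0 (frames 0–17981) with 919 frames into that block.
The block's first minute is 1800 frames and the rest 1798 each; 919 frames reaches minute 0, so 0 × 18 + 0 × 2 = 0 labels have been skipped so far.
Adding those back, label number 919 + 0 = 919 at 30 labels/s is 30 s + 19 f = 0 h 0 min 30 s frame 19, i.e. 00:00:30;19.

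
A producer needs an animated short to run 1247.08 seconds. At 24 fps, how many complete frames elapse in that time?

Frames = 1247.08 × 24 = 748248/25 ≈ 29929.9200.
Complete frames: 29929.

29929 frames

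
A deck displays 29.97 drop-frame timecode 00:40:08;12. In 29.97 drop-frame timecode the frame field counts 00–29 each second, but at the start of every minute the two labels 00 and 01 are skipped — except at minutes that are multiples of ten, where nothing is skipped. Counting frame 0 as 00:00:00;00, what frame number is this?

Complete 10-minute blocks: 4, each 17982 frames → 71928.
Remaining 0 whole minutes in the current block: 0 frames.
Within the current minute: 8 × 30 + 12 = 252. Total = 71928 + 0 + 252 = 72180.

72180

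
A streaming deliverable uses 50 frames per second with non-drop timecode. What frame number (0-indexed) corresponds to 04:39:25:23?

838273

Total seconds to the label: (4 × 3600 + 39 × 60 + 25) = 16765.
Frame index = 16765 × 50 + 23 = 838273.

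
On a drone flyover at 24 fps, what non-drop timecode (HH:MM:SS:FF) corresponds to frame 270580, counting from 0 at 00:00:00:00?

270580 ÷ 24 = 11274 full seconds, remainder 4 frames.
11274 s = 3 h 7 min 54 s.
Timecode: 03:07:54:04.

03:07:54:04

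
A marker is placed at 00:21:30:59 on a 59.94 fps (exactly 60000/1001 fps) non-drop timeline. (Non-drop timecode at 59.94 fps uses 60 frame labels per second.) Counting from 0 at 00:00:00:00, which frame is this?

77459

Total seconds to the label: (0 × 3600 + 21 × 60 + 30) = 1290.
Frame index = 1290 × 60 + 59 = 77459.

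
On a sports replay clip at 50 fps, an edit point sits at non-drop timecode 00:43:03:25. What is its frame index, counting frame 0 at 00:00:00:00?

Total seconds to the label: (0 × 3600 + 43 × 60 + 3) = 2583.
Frame index = 2583 × 50 + 25 = 129175.

129175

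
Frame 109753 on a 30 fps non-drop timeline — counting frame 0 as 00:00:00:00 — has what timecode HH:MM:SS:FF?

109753 ÷ 30 = 3658 full seconds, remainder 13 frames.
3658 s = 1 h 0 min 58 s.
Timecode: 01:00:58:13.

01:00:58:13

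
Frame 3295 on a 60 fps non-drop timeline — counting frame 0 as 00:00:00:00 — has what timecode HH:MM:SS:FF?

00:00:54:55

3295 ÷ 60 = 54 full seconds, remainder 55 frames.
54 s = 0 h 0 min 54 s.
Timecode: 00:00:54:55.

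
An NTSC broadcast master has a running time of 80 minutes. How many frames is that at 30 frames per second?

80 min = 4800 s.
Frames = 4800 × 30 = 144000.

144000 frames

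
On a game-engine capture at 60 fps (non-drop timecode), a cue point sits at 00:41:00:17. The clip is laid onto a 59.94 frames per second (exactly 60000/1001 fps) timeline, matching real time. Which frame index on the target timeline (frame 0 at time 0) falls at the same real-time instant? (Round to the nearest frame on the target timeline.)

frame 147470

Source frame index: (0×3600 + 41×60 + 0) × 60 + 17 = 147617.
Real time: 147617 / (60) = 147617/60 s.
Target frame: (147617/60) × (60000/1001) = 147617000/1001 ≈ 147469.530 → 147470.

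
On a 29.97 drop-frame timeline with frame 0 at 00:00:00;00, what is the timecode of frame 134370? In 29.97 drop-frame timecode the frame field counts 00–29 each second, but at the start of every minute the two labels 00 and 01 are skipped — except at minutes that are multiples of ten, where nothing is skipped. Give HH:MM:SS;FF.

Each 10-minute DF block holds 10 × 60 × 30 − 9 × 2 = 17982 frames. 134370 ÷ 17982 → 7 full blocks, remainder 8496.
Within the partial block the first minute is 1800 frames and each further minute 1798, so 4 further minute boundaries passed. Total skipped labels = 18 × 7 + 2 × 4 = 134.
Non-drop label index = 134370 + 134 = 134504; at 30 labels/s that is 01:14:43:14, i.e. DF 01:14:43;14.

01:14:43;14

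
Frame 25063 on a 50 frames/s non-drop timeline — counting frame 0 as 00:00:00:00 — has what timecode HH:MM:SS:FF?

25063 ÷ 50 = 501 full seconds, remainder 13 frames.
501 s = 0 h 8 min 21 s.
Timecode: 00:08:21:13.

00:08:21:13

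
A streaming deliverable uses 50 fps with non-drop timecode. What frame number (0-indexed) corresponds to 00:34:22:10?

Total seconds to the label: (0 × 3600 + 34 × 60 + 22) = 2062.
Frame index = 2062 × 50 + 10 = 103110.

frame 103110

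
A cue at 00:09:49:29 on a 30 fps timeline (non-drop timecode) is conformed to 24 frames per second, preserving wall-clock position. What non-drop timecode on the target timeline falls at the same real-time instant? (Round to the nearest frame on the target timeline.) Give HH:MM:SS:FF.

00:09:49:23

Source frame index: (0×3600 + 9×60 + 49) × 30 + 29 = 17699.
Real time: 17699 / (30) = 17699/30 s.
Target frame: (17699/30) × (24) = 70796/5 ≈ 14159.200 → 14159.
At 24 labels/s: frame 14159 → 00:09:49:23.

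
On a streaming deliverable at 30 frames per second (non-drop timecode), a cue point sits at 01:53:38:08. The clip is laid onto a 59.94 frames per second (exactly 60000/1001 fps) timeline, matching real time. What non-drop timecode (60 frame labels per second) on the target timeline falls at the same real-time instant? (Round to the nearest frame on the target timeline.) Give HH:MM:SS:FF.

01:53:31:27

Source frame index: (1×3600 + 53×60 + 38) × 30 + 8 = 204548.
Real time: 204548 / (30) = 102274/15 s.
Target frame: (102274/15) × (60000/1001) = 409096000/1001 ≈ 408687.313 → 408687.
At 60 labels/s: frame 408687 → 01:53:31:27.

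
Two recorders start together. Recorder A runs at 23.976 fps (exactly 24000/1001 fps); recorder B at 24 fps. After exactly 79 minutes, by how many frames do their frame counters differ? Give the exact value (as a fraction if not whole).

113760/1001 frames

79 min = 4740 s.
A emits 24000/1001 × 4740 = 113760000/1001 frames; B emits 24 × 4740 = 113760.
Difference = 113760/1001 frames (≈ 113.6464); B is ahead of A.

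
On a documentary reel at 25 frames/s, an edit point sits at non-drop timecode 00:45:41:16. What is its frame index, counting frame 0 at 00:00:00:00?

Total seconds to the label: (0 × 3600 + 45 × 60 + 41) = 2741.
Frame index = 2741 × 25 + 16 = 68541.

frame 68541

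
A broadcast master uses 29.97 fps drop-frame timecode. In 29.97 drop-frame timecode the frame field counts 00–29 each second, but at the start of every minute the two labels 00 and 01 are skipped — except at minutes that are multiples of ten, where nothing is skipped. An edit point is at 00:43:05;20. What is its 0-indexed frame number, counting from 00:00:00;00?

77492

Complete 10-minute blocks: 4, each 17982 frames → 71928.
Remaining 3 whole minutes in the current block: 1800 + 2 × 1798 = 5396 frames.
Within the current minute: 5 × 30 + 20 − 2 = 168 (labels ;00/;01 skipped at this minute). Total = 71928 + 5396 + 168 = 77492.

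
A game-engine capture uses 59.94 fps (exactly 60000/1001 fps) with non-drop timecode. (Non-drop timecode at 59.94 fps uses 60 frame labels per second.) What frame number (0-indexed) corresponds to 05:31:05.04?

frame 1191904

Total seconds to the label: (5 × 3600 + 31 × 60 + 5) = 19865.
Frame index = 19865 × 60 + 4 = 1191904.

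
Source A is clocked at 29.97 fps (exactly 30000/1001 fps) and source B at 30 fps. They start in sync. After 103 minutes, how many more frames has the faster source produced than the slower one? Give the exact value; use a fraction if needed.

185400/1001 frames

103 min = 6180 s.
A emits 30000/1001 × 6180 = 185400000/1001 frames; B emits 30 × 6180 = 185400.
Difference = 185400/1001 frames (≈ 185.2148); B is ahead of A.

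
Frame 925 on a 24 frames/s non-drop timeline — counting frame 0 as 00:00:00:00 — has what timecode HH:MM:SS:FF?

00:00:38:13

925 ÷ 24 = 38 full seconds, remainder 13 frames.
38 s = 0 h 0 min 38 s.
Timecode: 00:00:38:13.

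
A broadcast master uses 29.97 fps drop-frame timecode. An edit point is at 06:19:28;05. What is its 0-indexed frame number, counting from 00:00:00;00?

As if non-drop at 30 labels/s: (6 × 3600 + 19 × 60 + 28) × 30 + 5 = 683045.
Minute boundaries passed: 379; those not divisible by 10: 379 − 37 = 342; dropped labels = 2 × 342 = 684.
Actual frame index = 683045 − 684 = 682361.

682361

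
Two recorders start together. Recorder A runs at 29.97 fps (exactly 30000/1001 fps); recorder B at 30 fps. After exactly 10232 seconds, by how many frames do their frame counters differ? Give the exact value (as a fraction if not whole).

A emits 30000/1001 × 10232 = 306960000/1001 frames; B emits 30 × 10232 = 306960.
Difference = 306960/1001 frames (≈ 306.6533); B is ahead of A.

306960/1001 frames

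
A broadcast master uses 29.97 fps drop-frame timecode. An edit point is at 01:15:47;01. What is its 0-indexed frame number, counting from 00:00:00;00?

As if non-drop at 30 labels/s: (1 × 3600 + 15 × 60 + 47) × 30 + 1 = 136411.
Minute boundaries passed: 75; those not divisible by 10: 75 − 7 = 68; dropped labels = 2 × 68 = 136.
Actual frame index = 136411 − 136 = 136275.

136275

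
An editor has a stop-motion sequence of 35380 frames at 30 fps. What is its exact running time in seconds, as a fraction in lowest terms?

Running time = 35380 ÷ (30) = 35380 × 1/30 = 3538/3 s.

3538/3 seconds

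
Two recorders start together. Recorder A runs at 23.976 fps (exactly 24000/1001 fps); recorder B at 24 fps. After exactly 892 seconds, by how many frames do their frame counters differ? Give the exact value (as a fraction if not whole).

21408/1001 frames

A emits 24000/1001 × 892 = 21408000/1001 frames; B emits 24 × 892 = 21408.
Difference = 21408/1001 frames (≈ 21.3866); B is ahead of A.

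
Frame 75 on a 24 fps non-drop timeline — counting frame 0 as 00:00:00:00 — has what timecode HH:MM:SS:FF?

00:00:03:03

75 ÷ 24 = 3 full seconds, remainder 3 frames.
3 s = 0 h 0 min 3 s.
Timecode: 00:00:03:03.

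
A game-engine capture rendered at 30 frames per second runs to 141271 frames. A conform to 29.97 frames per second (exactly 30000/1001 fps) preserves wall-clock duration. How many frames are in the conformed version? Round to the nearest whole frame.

Frames at target rate = 141271 × (30000/1001) / (30) = 10867000/77 ≈ 141129.870.
Nearest whole frame: 141130.

141130 frames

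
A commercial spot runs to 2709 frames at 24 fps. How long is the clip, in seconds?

Running time = 2709 / (24) = 112.875 s.

112.875 seconds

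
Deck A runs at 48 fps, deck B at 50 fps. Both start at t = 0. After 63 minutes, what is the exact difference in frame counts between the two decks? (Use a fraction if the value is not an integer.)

7560 frames

63 min = 3780 s.
A emits 48 × 3780 = 181440 frames; B emits 50 × 3780 = 189000.
Difference = 7560 frames; B is ahead of A.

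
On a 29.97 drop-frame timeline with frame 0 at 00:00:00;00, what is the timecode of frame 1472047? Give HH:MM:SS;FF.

Each 10-minute DF block holds 10 × 60 × 30 − 9 × 2 = 17982 frames. 1472047 ÷ 17982 → 81 full blocks, remainder 15505.
Within the partial block the first minute is 1800 frames and each further minute 1798, so 8 further minute boundaries passed. Total skipped labels = 18 × 81 + 2 × 8 = 1474.
Non-drop label index = 1472047 + 1474 = 1473521; at 30 labels/s that is 13:38:37:11, i.e. DF 13:38:37;11.

13:38:37;11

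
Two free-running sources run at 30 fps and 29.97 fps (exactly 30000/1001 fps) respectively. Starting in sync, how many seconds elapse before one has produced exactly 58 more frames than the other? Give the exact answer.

The gap grows by |30000/1001 − 30| = 30/1001 frames per second.
Time for a 58-frame gap: 58 ÷ (30/1001) = 29029/15 s.

29029/15 seconds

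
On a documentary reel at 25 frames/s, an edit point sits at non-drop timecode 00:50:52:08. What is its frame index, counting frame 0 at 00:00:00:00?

frame 76308

Total seconds to the label: (0 × 3600 + 50 × 60 + 52) = 3052.
Frame index = 3052 × 25 + 8 = 76308.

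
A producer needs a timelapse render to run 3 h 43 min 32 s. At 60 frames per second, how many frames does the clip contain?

3 h 43 min 32 s = 13412 s.
Frames = 13412 × 60 = 804720.

804720 frames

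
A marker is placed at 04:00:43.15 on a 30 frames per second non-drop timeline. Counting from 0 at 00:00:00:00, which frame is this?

frame 433305

Total seconds to the label: (4 × 3600 + 0 × 60 + 43) = 14443.
Frame index = 14443 × 30 + 15 = 433305.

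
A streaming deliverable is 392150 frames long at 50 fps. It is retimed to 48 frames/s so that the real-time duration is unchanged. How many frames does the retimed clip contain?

376464 frames

Target frames = source frames × (target rate / source rate) = 392150 × (48)/(50) = 392150 × 24/25 = 376464.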